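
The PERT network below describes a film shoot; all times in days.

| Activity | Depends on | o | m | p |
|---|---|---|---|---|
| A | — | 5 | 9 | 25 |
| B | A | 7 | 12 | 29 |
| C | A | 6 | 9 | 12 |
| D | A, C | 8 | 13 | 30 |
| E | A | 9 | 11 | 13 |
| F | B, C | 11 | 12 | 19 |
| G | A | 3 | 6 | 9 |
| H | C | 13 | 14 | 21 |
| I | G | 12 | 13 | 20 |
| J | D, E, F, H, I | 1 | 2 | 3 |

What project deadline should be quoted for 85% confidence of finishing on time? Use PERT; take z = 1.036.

45.3 days

te_A = (5 + 4·9 + 25)/6 = 66/6 = 11; σ²_A = ((25−5)/6)² = 11.111
te_B = (7 + 4·12 + 29)/6 = 84/6 = 14; σ²_B = ((29−7)/6)² = 13.444
te_C = (6 + 4·9 + 12)/6 = 54/6 = 9; σ²_C = ((12−6)/6)² = 1.000
te_D = (8 + 4·13 + 30)/6 = 90/6 = 15; σ²_D = ((30−8)/6)² = 13.444
te_E = (9 + 4·11 + 13)/6 = 66/6 = 11; σ²_E = ((13−9)/6)² = 0.444
te_F = (11 + 4·12 + 19)/6 = 78/6 = 13; σ²_F = ((19−11)/6)² = 1.778
te_G = (3 + 4·6 + 9)/6 = 36/6 = 6; σ²_G = ((9−3)/6)² = 1.000
te_H = (13 + 4·14 + 21)/6 = 90/6 = 15; σ²_H = ((21−13)/6)² = 1.778
te_I = (12 + 4·13 + 20)/6 = 84/6 = 14; σ²_I = ((20−12)/6)² = 1.778
te_J = (1 + 4·2 + 3)/6 = 12/6 = 2; σ²_J = ((3−1)/6)² = 0.111

Forward pass:
ES_A = 0; EF_A = 11
ES_B = 11; EF_B = 11+14 = 25
ES_C = 11; EF_C = 11+9 = 20
ES_D = max(EF_A=11, EF_C=20) = 20; EF_D = 20+15 = 35
ES_E = 11; EF_E = 11+11 = 22
ES_F = max(EF_B=25, EF_C=20) = 25; EF_F = 25+13 = 38
ES_G = 11; EF_G = 11+6 = 17
ES_H = 20; EF_H = 20+15 = 35
ES_I = 17; EF_I = 17+14 = 31
ES_J = max(EF_D=35, EF_E=22, EF_F=38, EF_H=35, EF_I=31) = 38; EF_J = 38+2 = 40
Expected project duration μ = 40 days. Critical path: A → B → F → J.

Variance along critical path = 11.111 + 13.444 + 1.778 + 0.111 = 26.444; σ = 5.142 days.
D = μ + z·σ = 40 + 1.036·5.142 = 45.3 days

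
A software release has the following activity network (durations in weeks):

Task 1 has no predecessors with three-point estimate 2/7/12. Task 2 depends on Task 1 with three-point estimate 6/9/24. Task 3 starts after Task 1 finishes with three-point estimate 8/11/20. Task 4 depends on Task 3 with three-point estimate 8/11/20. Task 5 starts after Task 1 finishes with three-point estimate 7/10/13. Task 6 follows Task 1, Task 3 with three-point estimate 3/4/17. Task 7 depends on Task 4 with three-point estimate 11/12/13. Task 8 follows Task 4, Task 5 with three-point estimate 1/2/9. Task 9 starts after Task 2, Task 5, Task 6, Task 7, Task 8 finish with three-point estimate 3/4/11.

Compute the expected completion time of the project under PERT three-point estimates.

te_Task 1 = (2 + 4·7 + 12)/6 = 42/6 = 7
te_Task 2 = (6 + 4·9 + 24)/6 = 66/6 = 11
te_Task 3 = (8 + 4·11 + 20)/6 = 72/6 = 12
te_Task 4 = (8 + 4·11 + 20)/6 = 72/6 = 12
te_Task 5 = (7 + 4·10 + 13)/6 = 60/6 = 10
te_Task 6 = (3 + 4·4 + 17)/6 = 36/6 = 6
te_Task 7 = (11 + 4·12 + 13)/6 = 72/6 = 12
te_Task 8 = (1 + 4·2 + 9)/6 = 18/6 = 3
te_Task 9 = (3 + 4·4 + 11)/6 = 30/6 = 5

Forward pass:
ES_Task 1 = 0; EF_Task 1 = 7
ES_Task 2 = 7; EF_Task 2 = 7+11 = 18
ES_Task 3 = 7; EF_Task 3 = 7+12 = 19
ES_Task 4 = 19; EF_Task 4 = 19+12 = 31
ES_Task 5 = 7; EF_Task 5 = 7+10 = 17
ES_Task 6 = max(EF_Task 1=7, EF_Task 3=19) = 19; EF_Task 6 = 19+6 = 25
ES_Task 7 = 31; EF_Task 7 = 31+12 = 43
ES_Task 8 = max(EF_Task 4=31, EF_Task 5=17) = 31; EF_Task 8 = 31+3 = 34
ES_Task 9 = max(EF_Task 2=18, EF_Task 5=17, EF_Task 6=25, EF_Task 7=43, EF_Task 8=34) = 43; EF_Task 9 = 43+5 = 48
Expected project duration μ = 48 weeks. Critical path: Task 1 → Task 3 → Task 4 → Task 7 → Task 9.

48 weeks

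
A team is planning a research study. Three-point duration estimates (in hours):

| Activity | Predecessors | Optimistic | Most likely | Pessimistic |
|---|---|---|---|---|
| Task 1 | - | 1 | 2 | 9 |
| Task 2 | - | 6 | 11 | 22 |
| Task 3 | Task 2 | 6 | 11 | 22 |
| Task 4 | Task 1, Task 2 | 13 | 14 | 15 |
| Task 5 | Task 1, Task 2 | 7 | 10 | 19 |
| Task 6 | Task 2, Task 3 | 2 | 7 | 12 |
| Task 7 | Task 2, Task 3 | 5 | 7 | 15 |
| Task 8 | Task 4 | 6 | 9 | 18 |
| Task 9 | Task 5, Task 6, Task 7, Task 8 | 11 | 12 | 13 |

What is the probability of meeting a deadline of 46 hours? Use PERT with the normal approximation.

te_Task 1 = (1 + 4·2 + 9)/6 = 18/6 = 3; σ²_Task 1 = ((9−1)/6)² = 1.778
te_Task 2 = (6 + 4·11 + 22)/6 = 72/6 = 12; σ²_Task 2 = ((22−6)/6)² = 7.111
te_Task 3 = (6 + 4·11 + 22)/6 = 72/6 = 12; σ²_Task 3 = ((22−6)/6)² = 7.111
te_Task 4 = (13 + 4·14 + 15)/6 = 84/6 = 14; σ²_Task 4 = ((15−13)/6)² = 0.111
te_Task 5 = (7 + 4·10 + 19)/6 = 66/6 = 11; σ²_Task 5 = ((19−7)/6)² = 4.000
te_Task 6 = (2 + 4·7 + 12)/6 = 42/6 = 7; σ²_Task 6 = ((12−2)/6)² = 2.778
te_Task 7 = (5 + 4·7 + 15)/6 = 48/6 = 8; σ²_Task 7 = ((15−5)/6)² = 2.778
te_Task 8 = (6 + 4·9 + 18)/6 = 60/6 = 10; σ²_Task 8 = ((18−6)/6)² = 4.000
te_Task 9 = (11 + 4·12 + 13)/6 = 72/6 = 12; σ²_Task 9 = ((13−11)/6)² = 0.111

Forward pass:
ES_Task 1 = 0; EF_Task 1 = 3
ES_Task 2 = 0; EF_Task 2 = 12
ES_Task 3 = 12; EF_Task 3 = 12+12 = 24
ES_Task 4 = max(EF_Task 1=3, EF_Task 2=12) = 12; EF_Task 4 = 12+14 = 26
ES_Task 5 = max(EF_Task 1=3, EF_Task 2=12) = 12; EF_Task 5 = 12+11 = 23
ES_Task 6 = max(EF_Task 2=12, EF_Task 3=24) = 24; EF_Task 6 = 24+7 = 31
ES_Task 7 = max(EF_Task 2=12, EF_Task 3=24) = 24; EF_Task 7 = 24+8 = 32
ES_Task 8 = 26; EF_Task 8 = 26+10 = 36
ES_Task 9 = max(EF_Task 5=23, EF_Task 6=31, EF_Task 7=32, EF_Task 8=36) = 36; EF_Task 9 = 36+12 = 48
Expected project duration μ = 48 hours. Critical path: Task 2 → Task 4 → Task 8 → Task 9.

Variance along critical path = 7.111 + 0.111 + 4.000 + 0.111 = 11.333; σ = √11.333 = 3.367 hours.
Z = (46 − 48) / 3.367 = -0.594
P(T ≤ 46) = Φ(-0.594) ≈ 0.276

0.276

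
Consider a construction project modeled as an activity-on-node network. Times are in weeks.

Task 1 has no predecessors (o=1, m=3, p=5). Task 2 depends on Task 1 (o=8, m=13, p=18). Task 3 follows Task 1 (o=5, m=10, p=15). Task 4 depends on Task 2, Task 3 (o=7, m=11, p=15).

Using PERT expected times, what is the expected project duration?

27 weeks

te_Task 1 = (1 + 4·3 + 5)/6 = 18/6 = 3
te_Task 2 = (8 + 4·13 + 18)/6 = 78/6 = 13
te_Task 3 = (5 + 4·10 + 15)/6 = 60/6 = 10
te_Task 4 = (7 + 4·11 + 15)/6 = 66/6 = 11

Forward pass:
ES_Task 1 = 0; EF_Task 1 = 3
ES_Task 2 = 3; EF_Task 2 = 3+13 = 16
ES_Task 3 = 3; EF_Task 3 = 3+10 = 13
ES_Task 4 = max(EF_Task 2=16, EF_Task 3=13) = 16; EF_Task 4 = 16+11 = 27
Expected project duration μ = 27 weeks. Critical path: Task 1 → Task 2 → Task 4.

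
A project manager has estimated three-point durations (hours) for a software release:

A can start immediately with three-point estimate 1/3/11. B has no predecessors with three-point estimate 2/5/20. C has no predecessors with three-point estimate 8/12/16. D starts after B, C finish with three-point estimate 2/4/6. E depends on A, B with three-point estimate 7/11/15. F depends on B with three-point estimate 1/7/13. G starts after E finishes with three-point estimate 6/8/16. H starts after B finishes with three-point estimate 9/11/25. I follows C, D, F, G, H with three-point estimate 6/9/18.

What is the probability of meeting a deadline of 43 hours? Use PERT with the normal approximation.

te_A = (1 + 4·3 + 11)/6 = 24/6 = 4; σ²_A = ((11−1)/6)² = 2.778
te_B = (2 + 4·5 + 20)/6 = 42/6 = 7; σ²_B = ((20−2)/6)² = 9.000
te_C = (8 + 4·12 + 16)/6 = 72/6 = 12; σ²_C = ((16−8)/6)² = 1.778
te_D = (2 + 4·4 + 6)/6 = 24/6 = 4; σ²_D = ((6−2)/6)² = 0.444
te_E = (7 + 4·11 + 15)/6 = 66/6 = 11; σ²_E = ((15−7)/6)² = 1.778
te_F = (1 + 4·7 + 13)/6 = 42/6 = 7; σ²_F = ((13−1)/6)² = 4.000
te_G = (6 + 4·8 + 16)/6 = 54/6 = 9; σ²_G = ((16−6)/6)² = 2.778
te_H = (9 + 4·11 + 25)/6 = 78/6 = 13; σ²_H = ((25−9)/6)² = 7.111
te_I = (6 + 4·9 + 18)/6 = 60/6 = 10; σ²_I = ((18−6)/6)² = 4.000

Forward pass:
ES_A = 0; EF_A = 4
ES_B = 0; EF_B = 7
ES_C = 0; EF_C = 12
ES_D = max(EF_B=7, EF_C=12) = 12; EF_D = 12+4 = 16
ES_E = max(EF_A=4, EF_B=7) = 7; EF_E = 7+11 = 18
ES_F = 7; EF_F = 7+7 = 14
ES_G = 18; EF_G = 18+9 = 27
ES_H = 7; EF_H = 7+13 = 20
ES_I = max(EF_C=12, EF_D=16, EF_F=14, EF_G=27, EF_H=20) = 27; EF_I = 27+10 = 37
Expected project duration μ = 37 hours. Critical path: B → E → G → I.

Variance along critical path = 9.000 + 1.778 + 2.778 + 4.000 = 17.556; σ = √17.556 = 4.190 hours.
Z = (43 − 37) / 4.190 = 1.432
P(T ≤ 43) = Φ(1.432) ≈ 0.924

0.924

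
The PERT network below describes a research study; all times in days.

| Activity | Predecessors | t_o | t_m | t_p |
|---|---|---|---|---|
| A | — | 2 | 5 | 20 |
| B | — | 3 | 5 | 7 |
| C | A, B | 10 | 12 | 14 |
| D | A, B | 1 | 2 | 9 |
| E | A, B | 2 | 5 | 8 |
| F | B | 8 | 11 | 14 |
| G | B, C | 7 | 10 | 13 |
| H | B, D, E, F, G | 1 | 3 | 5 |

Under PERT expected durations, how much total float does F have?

13 days

te_A = (2 + 4·5 + 20)/6 = 42/6 = 7
te_B = (3 + 4·5 + 7)/6 = 30/6 = 5
te_C = (10 + 4·12 + 14)/6 = 72/6 = 12
te_D = (1 + 4·2 + 9)/6 = 18/6 = 3
te_E = (2 + 4·5 + 8)/6 = 30/6 = 5
te_F = (8 + 4·11 + 14)/6 = 66/6 = 11
te_G = (7 + 4·10 + 13)/6 = 60/6 = 10
te_H = (1 + 4·3 + 5)/6 = 18/6 = 3

Forward pass:
ES_A = 0; EF_A = 7
ES_B = 0; EF_B = 5
ES_C = max(EF_A=7, EF_B=5) = 7; EF_C = 7+12 = 19
ES_D = max(EF_A=7, EF_B=5) = 7; EF_D = 7+3 = 10
ES_E = max(EF_A=7, EF_B=5) = 7; EF_E = 7+5 = 12
ES_F = 5; EF_F = 5+11 = 16
ES_G = max(EF_B=5, EF_C=19) = 19; EF_G = 19+10 = 29
ES_H = max(EF_B=5, EF_D=10, EF_E=12, EF_F=16, EF_G=29) = 29; EF_H = 29+3 = 32
Expected project duration μ = 32 days. Critical path: A → C → G → H.

Backward pass:
LF_H = 32; LS_H = 32−3 = 29
LF_G = LS_H = 29; LS_G = 29−10 = 19
LF_F = LS_H = 29; LS_F = 29−11 = 18
LF_E = LS_H = 29; LS_E = 29−5 = 24
LF_D = LS_H = 29; LS_D = 29−3 = 26
LF_C = LS_G = 19; LS_C = 19−12 = 7
LF_B = min(LS_C=7, LS_D=26, LS_E=24, LS_F=18, LS_G=19, LS_H=29) = 7; LS_B = 7−5 = 2
LF_A = min(LS_C=7, LS_D=26, LS_E=24) = 7; LS_A = 7−7 = 0
Slack_F = LS_F − ES_F = 18 − 5 = 13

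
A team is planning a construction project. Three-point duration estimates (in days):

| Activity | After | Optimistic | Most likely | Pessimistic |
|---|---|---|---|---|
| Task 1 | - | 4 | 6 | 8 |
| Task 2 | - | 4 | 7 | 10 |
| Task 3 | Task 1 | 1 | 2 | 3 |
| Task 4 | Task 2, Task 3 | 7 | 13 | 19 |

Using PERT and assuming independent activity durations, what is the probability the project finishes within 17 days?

0.030

te_Task 1 = (4 + 4·6 + 8)/6 = 36/6 = 6; σ²_Task 1 = ((8−4)/6)² = 0.444
te_Task 2 = (4 + 4·7 + 10)/6 = 42/6 = 7; σ²_Task 2 = ((10−4)/6)² = 1.000
te_Task 3 = (1 + 4·2 + 3)/6 = 12/6 = 2; σ²_Task 3 = ((3−1)/6)² = 0.111
te_Task 4 = (7 + 4·13 + 19)/6 = 78/6 = 13; σ²_Task 4 = ((19−7)/6)² = 4.000

Forward pass:
ES_Task 1 = 0; EF_Task 1 = 6
ES_Task 2 = 0; EF_Task 2 = 7
ES_Task 3 = 6; EF_Task 3 = 6+2 = 8
ES_Task 4 = max(EF_Task 2=7, EF_Task 3=8) = 8; EF_Task 4 = 8+13 = 21
Expected project duration μ = 21 days. Critical path: Task 1 → Task 3 → Task 4.

Variance along critical path = 0.444 + 0.111 + 4.000 = 4.556; σ = √4.556 = 2.134 days.
Z = (17 − 21) / 2.134 = -1.874
P(T ≤ 17) = Φ(-1.874) ≈ 0.030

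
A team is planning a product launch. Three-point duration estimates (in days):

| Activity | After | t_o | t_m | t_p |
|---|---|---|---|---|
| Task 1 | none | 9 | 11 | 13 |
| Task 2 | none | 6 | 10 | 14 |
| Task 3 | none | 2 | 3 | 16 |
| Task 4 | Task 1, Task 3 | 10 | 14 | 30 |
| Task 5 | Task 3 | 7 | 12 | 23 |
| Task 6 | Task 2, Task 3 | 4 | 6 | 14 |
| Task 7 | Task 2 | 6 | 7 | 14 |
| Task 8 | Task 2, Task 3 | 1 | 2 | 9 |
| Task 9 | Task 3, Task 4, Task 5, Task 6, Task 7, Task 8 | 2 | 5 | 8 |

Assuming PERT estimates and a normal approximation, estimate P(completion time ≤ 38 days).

0.955

te_Task 1 = (9 + 4·11 + 13)/6 = 66/6 = 11; σ²_Task 1 = ((13−9)/6)² = 0.444
te_Task 2 = (6 + 4·10 + 14)/6 = 60/6 = 10; σ²_Task 2 = ((14−6)/6)² = 1.778
te_Task 3 = (2 + 4·3 + 16)/6 = 30/6 = 5; σ²_Task 3 = ((16−2)/6)² = 5.444
te_Task 4 = (10 + 4·14 + 30)/6 = 96/6 = 16; σ²_Task 4 = ((30−10)/6)² = 11.111
te_Task 5 = (7 + 4·12 + 23)/6 = 78/6 = 13; σ²_Task 5 = ((23−7)/6)² = 7.111
te_Task 6 = (4 + 4·6 + 14)/6 = 42/6 = 7; σ²_Task 6 = ((14−4)/6)² = 2.778
te_Task 7 = (6 + 4·7 + 14)/6 = 48/6 = 8; σ²_Task 7 = ((14−6)/6)² = 1.778
te_Task 8 = (1 + 4·2 + 9)/6 = 18/6 = 3; σ²_Task 8 = ((9−1)/6)² = 1.778
te_Task 9 = (2 + 4·5 + 8)/6 = 30/6 = 5; σ²_Task 9 = ((8−2)/6)² = 1.000

Forward pass:
ES_Task 1 = 0; EF_Task 1 = 11
ES_Task 2 = 0; EF_Task 2 = 10
ES_Task 3 = 0; EF_Task 3 = 5
ES_Task 4 = max(EF_Task 1=11, EF_Task 3=5) = 11; EF_Task 4 = 11+16 = 27
ES_Task 5 = 5; EF_Task 5 = 5+13 = 18
ES_Task 6 = max(EF_Task 2=10, EF_Task 3=5) = 10; EF_Task 6 = 10+7 = 17
ES_Task 7 = 10; EF_Task 7 = 10+8 = 18
ES_Task 8 = max(EF_Task 2=10, EF_Task 3=5) = 10; EF_Task 8 = 10+3 = 13
ES_Task 9 = max(EF_Task 3=5, EF_Task 4=27, EF_Task 5=18, EF_Task 6=17, EF_Task 7=18, EF_Task 8=13) = 27; EF_Task 9 = 27+5 = 32
Expected project duration μ = 32 days. Critical path: Task 1 → Task 4 → Task 9.

Variance along critical path = 0.444 + 11.111 + 1.000 = 12.556; σ = √12.556 = 3.543 days.
Z = (38 − 32) / 3.543 = 1.693
P(T ≤ 38) = Φ(1.693) ≈ 0.955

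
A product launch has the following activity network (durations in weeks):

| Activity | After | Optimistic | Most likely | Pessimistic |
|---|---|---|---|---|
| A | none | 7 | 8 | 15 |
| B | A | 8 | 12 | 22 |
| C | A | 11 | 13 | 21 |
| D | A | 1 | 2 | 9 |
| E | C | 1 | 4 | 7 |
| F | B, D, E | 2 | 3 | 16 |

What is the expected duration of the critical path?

32 weeks

te_A = (7 + 4·8 + 15)/6 = 54/6 = 9
te_B = (8 + 4·12 + 22)/6 = 78/6 = 13
te_C = (11 + 4·13 + 21)/6 = 84/6 = 14
te_D = (1 + 4·2 + 9)/6 = 18/6 = 3
te_E = (1 + 4·4 + 7)/6 = 24/6 = 4
te_F = (2 + 4·3 + 16)/6 = 30/6 = 5

Forward pass:
ES_A = 0; EF_A = 9
ES_B = 9; EF_B = 9+13 = 22
ES_C = 9; EF_C = 9+14 = 23
ES_D = 9; EF_D = 9+3 = 12
ES_E = 23; EF_E = 23+4 = 27
ES_F = max(EF_B=22, EF_D=12, EF_E=27) = 27; EF_F = 27+5 = 32
Expected project duration μ = 32 weeks. Critical path: A → C → E → F.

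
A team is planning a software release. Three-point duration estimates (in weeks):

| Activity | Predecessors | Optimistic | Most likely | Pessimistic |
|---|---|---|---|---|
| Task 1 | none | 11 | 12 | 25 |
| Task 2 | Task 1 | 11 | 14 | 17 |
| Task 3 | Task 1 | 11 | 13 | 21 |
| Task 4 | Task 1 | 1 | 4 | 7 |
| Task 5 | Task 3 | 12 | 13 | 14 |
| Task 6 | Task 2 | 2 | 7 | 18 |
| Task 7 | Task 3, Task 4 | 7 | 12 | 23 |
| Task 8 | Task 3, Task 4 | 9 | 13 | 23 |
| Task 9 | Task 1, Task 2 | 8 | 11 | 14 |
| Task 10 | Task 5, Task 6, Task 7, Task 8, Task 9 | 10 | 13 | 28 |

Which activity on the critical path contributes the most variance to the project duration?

Task 10

te_Task 1 = (11 + 4·12 + 25)/6 = 84/6 = 14; σ²_Task 1 = ((25−11)/6)² = 5.444
te_Task 2 = (11 + 4·14 + 17)/6 = 84/6 = 14; σ²_Task 2 = ((17−11)/6)² = 1.000
te_Task 3 = (11 + 4·13 + 21)/6 = 84/6 = 14; σ²_Task 3 = ((21−11)/6)² = 2.778
te_Task 4 = (1 + 4·4 + 7)/6 = 24/6 = 4; σ²_Task 4 = ((7−1)/6)² = 1.000
te_Task 5 = (12 + 4·13 + 14)/6 = 78/6 = 13; σ²_Task 5 = ((14−12)/6)² = 0.111
te_Task 6 = (2 + 4·7 + 18)/6 = 48/6 = 8; σ²_Task 6 = ((18−2)/6)² = 7.111
te_Task 7 = (7 + 4·12 + 23)/6 = 78/6 = 13; σ²_Task 7 = ((23−7)/6)² = 7.111
te_Task 8 = (9 + 4·13 + 23)/6 = 84/6 = 14; σ²_Task 8 = ((23−9)/6)² = 5.444
te_Task 9 = (8 + 4·11 + 14)/6 = 66/6 = 11; σ²_Task 9 = ((14−8)/6)² = 1.000
te_Task 10 = (10 + 4·13 + 28)/6 = 90/6 = 15; σ²_Task 10 = ((28−10)/6)² = 9.000

Forward pass:
ES_Task 1 = 0; EF_Task 1 = 14
ES_Task 2 = 14; EF_Task 2 = 14+14 = 28
ES_Task 3 = 14; EF_Task 3 = 14+14 = 28
ES_Task 4 = 14; EF_Task 4 = 14+4 = 18
ES_Task 5 = 28; EF_Task 5 = 28+13 = 41
ES_Task 6 = 28; EF_Task 6 = 28+8 = 36
ES_Task 7 = max(EF_Task 3=28, EF_Task 4=18) = 28; EF_Task 7 = 28+13 = 41
ES_Task 8 = max(EF_Task 3=28, EF_Task 4=18) = 28; EF_Task 8 = 28+14 = 42
ES_Task 9 = max(EF_Task 1=14, EF_Task 2=28) = 28; EF_Task 9 = 28+11 = 39
ES_Task 10 = max(EF_Task 5=41, EF_Task 6=36, EF_Task 7=41, EF_Task 8=42, EF_Task 9=39) = 42; EF_Task 10 = 42+15 = 57
Expected project duration μ = 57 weeks. Critical path: Task 1 → Task 3 → Task 8 → Task 10.

Variances on critical path: σ²_Task 1=5.444, σ²_Task 3=2.778, σ²_Task 8=5.444, σ²_Task 10=9.000.
Largest is σ²_Task 10 = 9.000.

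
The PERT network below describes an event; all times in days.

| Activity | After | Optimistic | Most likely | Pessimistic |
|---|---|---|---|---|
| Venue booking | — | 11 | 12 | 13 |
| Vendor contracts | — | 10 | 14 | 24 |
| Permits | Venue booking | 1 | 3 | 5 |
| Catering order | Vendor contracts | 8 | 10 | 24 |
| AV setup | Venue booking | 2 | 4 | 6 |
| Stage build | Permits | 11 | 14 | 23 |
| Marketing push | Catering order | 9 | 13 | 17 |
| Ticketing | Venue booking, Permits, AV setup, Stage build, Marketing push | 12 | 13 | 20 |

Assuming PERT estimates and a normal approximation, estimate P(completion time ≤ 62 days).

te_Venue booking = (11 + 4·12 + 13)/6 = 72/6 = 12; σ²_Venue booking = ((13−11)/6)² = 0.111
te_Vendor contracts = (10 + 4·14 + 24)/6 = 90/6 = 15; σ²_Vendor contracts = ((24−10)/6)² = 5.444
te_Permits = (1 + 4·3 + 5)/6 = 18/6 = 3; σ²_Permits = ((5−1)/6)² = 0.444
te_Catering order = (8 + 4·10 + 24)/6 = 72/6 = 12; σ²_Catering order = ((24−8)/6)² = 7.111
te_AV setup = (2 + 4·4 + 6)/6 = 24/6 = 4; σ²_AV setup = ((6−2)/6)² = 0.444
te_Stage build = (11 + 4·14 + 23)/6 = 90/6 = 15; σ²_Stage build = ((23−11)/6)² = 4.000
te_Marketing push = (9 + 4·13 + 17)/6 = 78/6 = 13; σ²_Marketing push = ((17−9)/6)² = 1.778
te_Ticketing = (12 + 4·13 + 20)/6 = 84/6 = 14; σ²_Ticketing = ((20−12)/6)² = 1.778

Forward pass:
ES_Venue booking = 0; EF_Venue booking = 12
ES_Vendor contracts = 0; EF_Vendor contracts = 15
ES_Permits = 12; EF_Permits = 12+3 = 15
ES_Catering order = 15; EF_Catering order = 15+12 = 27
ES_AV setup = 12; EF_AV setup = 12+4 = 16
ES_Stage build = 15; EF_Stage build = 15+15 = 30
ES_Marketing push = 27; EF_Marketing push = 27+13 = 40
ES_Ticketing = max(EF_Venue booking=12, EF_Permits=15, EF_AV setup=16, EF_Stage build=30, EF_Marketing push=40) = 40; EF_Ticketing = 40+14 = 54
Expected project duration μ = 54 days. Critical path: Vendor contracts → Catering order → Marketing push → Ticketing.

Variance along critical path = 5.444 + 7.111 + 1.778 + 1.778 = 16.111; σ = √16.111 = 4.014 days.
Z = (62 − 54) / 4.014 = 1.993
P(T ≤ 62) = Φ(1.993) ≈ 0.977

0.977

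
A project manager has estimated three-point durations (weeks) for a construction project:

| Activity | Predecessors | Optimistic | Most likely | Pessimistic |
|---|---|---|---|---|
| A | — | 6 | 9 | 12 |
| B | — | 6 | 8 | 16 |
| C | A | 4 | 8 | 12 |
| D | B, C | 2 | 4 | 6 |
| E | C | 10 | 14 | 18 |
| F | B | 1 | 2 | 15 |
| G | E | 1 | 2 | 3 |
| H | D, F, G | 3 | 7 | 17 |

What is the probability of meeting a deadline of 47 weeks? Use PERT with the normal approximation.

0.970

te_A = (6 + 4·9 + 12)/6 = 54/6 = 9; σ²_A = ((12−6)/6)² = 1.000
te_B = (6 + 4·8 + 16)/6 = 54/6 = 9; σ²_B = ((16−6)/6)² = 2.778
te_C = (4 + 4·8 + 12)/6 = 48/6 = 8; σ²_C = ((12−4)/6)² = 1.778
te_D = (2 + 4·4 + 6)/6 = 24/6 = 4; σ²_D = ((6−2)/6)² = 0.444
te_E = (10 + 4·14 + 18)/6 = 84/6 = 14; σ²_E = ((18−10)/6)² = 1.778
te_F = (1 + 4·2 + 15)/6 = 24/6 = 4; σ²_F = ((15−1)/6)² = 5.444
te_G = (1 + 4·2 + 3)/6 = 12/6 = 2; σ²_G = ((3−1)/6)² = 0.111
te_H = (3 + 4·7 + 17)/6 = 48/6 = 8; σ²_H = ((17−3)/6)² = 5.444

Forward pass:
ES_A = 0; EF_A = 9
ES_B = 0; EF_B = 9
ES_C = 9; EF_C = 9+8 = 17
ES_D = max(EF_B=9, EF_C=17) = 17; EF_D = 17+4 = 21
ES_E = 17; EF_E = 17+14 = 31
ES_F = 9; EF_F = 9+4 = 13
ES_G = 31; EF_G = 31+2 = 33
ES_H = max(EF_D=21, EF_F=13, EF_G=33) = 33; EF_H = 33+8 = 41
Expected project duration μ = 41 weeks. Critical path: A → C → E → G → H.

Variance along critical path = 1.000 + 1.778 + 1.778 + 0.111 + 5.444 = 10.111; σ = √10.111 = 3.180 weeks.
Z = (47 − 41) / 3.180 = 1.887
P(T ≤ 47) = Φ(1.887) ≈ 0.970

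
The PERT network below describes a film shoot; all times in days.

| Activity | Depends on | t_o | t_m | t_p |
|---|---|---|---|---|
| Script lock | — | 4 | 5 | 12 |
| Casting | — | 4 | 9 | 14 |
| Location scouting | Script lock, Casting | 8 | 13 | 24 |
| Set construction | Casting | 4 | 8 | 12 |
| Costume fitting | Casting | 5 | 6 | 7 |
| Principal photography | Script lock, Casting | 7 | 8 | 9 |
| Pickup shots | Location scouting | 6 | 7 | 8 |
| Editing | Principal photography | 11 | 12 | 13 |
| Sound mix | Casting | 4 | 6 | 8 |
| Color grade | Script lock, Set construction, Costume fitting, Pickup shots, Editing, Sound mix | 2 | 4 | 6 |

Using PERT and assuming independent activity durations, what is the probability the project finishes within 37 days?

te_Script lock = (4 + 4·5 + 12)/6 = 36/6 = 6; σ²_Script lock = ((12−4)/6)² = 1.778
te_Casting = (4 + 4·9 + 14)/6 = 54/6 = 9; σ²_Casting = ((14−4)/6)² = 2.778
te_Location scouting = (8 + 4·13 + 24)/6 = 84/6 = 14; σ²_Location scouting = ((24−8)/6)² = 7.111
te_Set construction = (4 + 4·8 + 12)/6 = 48/6 = 8; σ²_Set construction = ((12−4)/6)² = 1.778
te_Costume fitting = (5 + 4·6 + 7)/6 = 36/6 = 6; σ²_Costume fitting = ((7−5)/6)² = 0.111
te_Principal photography = (7 + 4·8 + 9)/6 = 48/6 = 8; σ²_Principal photography = ((9−7)/6)² = 0.111
te_Pickup shots = (6 + 4·7 + 8)/6 = 42/6 = 7; σ²_Pickup shots = ((8−6)/6)² = 0.111
te_Editing = (11 + 4·12 + 13)/6 = 72/6 = 12; σ²_Editing = ((13−11)/6)² = 0.111
te_Sound mix = (4 + 4·6 + 8)/6 = 36/6 = 6; σ²_Sound mix = ((8−4)/6)² = 0.444
te_Color grade = (2 + 4·4 + 6)/6 = 24/6 = 4; σ²_Color grade = ((6−2)/6)² = 0.444

Forward pass:
ES_Script lock = 0; EF_Script lock = 6
ES_Casting = 0; EF_Casting = 9
ES_Location scouting = max(EF_Script lock=6, EF_Casting=9) = 9; EF_Location scouting = 9+14 = 23
ES_Set construction = 9; EF_Set construction = 9+8 = 17
ES_Costume fitting = 9; EF_Costume fitting = 9+6 = 15
ES_Principal photography = max(EF_Script lock=6, EF_Casting=9) = 9; EF_Principal photography = 9+8 = 17
ES_Pickup shots = 23; EF_Pickup shots = 23+7 = 30
ES_Editing = 17; EF_Editing = 17+12 = 29
ES_Sound mix = 9; EF_Sound mix = 9+6 = 15
ES_Color grade = max(EF_Script lock=6, EF_Set construction=17, EF_Costume fitting=15, EF_Pickup shots=30, EF_Editing=29, EF_Sound mix=15) = 30; EF_Color grade = 30+4 = 34
Expected project duration μ = 34 days. Critical path: Casting → Location scouting → Pickup shots → Color grade.

Variance along critical path = 2.778 + 7.111 + 0.111 + 0.444 = 10.444; σ = √10.444 = 3.232 days.
Z = (37 − 34) / 3.232 = 0.928
P(T ≤ 37) = Φ(0.928) ≈ 0.823

0.823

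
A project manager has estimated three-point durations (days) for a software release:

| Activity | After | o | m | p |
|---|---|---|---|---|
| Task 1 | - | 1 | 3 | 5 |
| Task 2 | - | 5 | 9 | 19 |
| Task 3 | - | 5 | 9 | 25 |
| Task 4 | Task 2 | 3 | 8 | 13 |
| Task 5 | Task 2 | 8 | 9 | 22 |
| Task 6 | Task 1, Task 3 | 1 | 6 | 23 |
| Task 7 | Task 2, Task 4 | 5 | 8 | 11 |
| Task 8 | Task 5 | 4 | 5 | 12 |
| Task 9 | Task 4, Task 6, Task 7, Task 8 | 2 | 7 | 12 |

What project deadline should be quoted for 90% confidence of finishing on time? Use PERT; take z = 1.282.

39.0 days

te_Task 1 = (1 + 4·3 + 5)/6 = 18/6 = 3; σ²_Task 1 = ((5−1)/6)² = 0.444
te_Task 2 = (5 + 4·9 + 19)/6 = 60/6 = 10; σ²_Task 2 = ((19−5)/6)² = 5.444
te_Task 3 = (5 + 4·9 + 25)/6 = 66/6 = 11; σ²_Task 3 = ((25−5)/6)² = 11.111
te_Task 4 = (3 + 4·8 + 13)/6 = 48/6 = 8; σ²_Task 4 = ((13−3)/6)² = 2.778
te_Task 5 = (8 + 4·9 + 22)/6 = 66/6 = 11; σ²_Task 5 = ((22−8)/6)² = 5.444
te_Task 6 = (1 + 4·6 + 23)/6 = 48/6 = 8; σ²_Task 6 = ((23−1)/6)² = 13.444
te_Task 7 = (5 + 4·8 + 11)/6 = 48/6 = 8; σ²_Task 7 = ((11−5)/6)² = 1.000
te_Task 8 = (4 + 4·5 + 12)/6 = 36/6 = 6; σ²_Task 8 = ((12−4)/6)² = 1.778
te_Task 9 = (2 + 4·7 + 12)/6 = 42/6 = 7; σ²_Task 9 = ((12−2)/6)² = 2.778

Forward pass:
ES_Task 1 = 0; EF_Task 1 = 3
ES_Task 2 = 0; EF_Task 2 = 10
ES_Task 3 = 0; EF_Task 3 = 11
ES_Task 4 = 10; EF_Task 4 = 10+8 = 18
ES_Task 5 = 10; EF_Task 5 = 10+11 = 21
ES_Task 6 = max(EF_Task 1=3, EF_Task 3=11) = 11; EF_Task 6 = 11+8 = 19
ES_Task 7 = max(EF_Task 2=10, EF_Task 4=18) = 18; EF_Task 7 = 18+8 = 26
ES_Task 8 = 21; EF_Task 8 = 21+6 = 27
ES_Task 9 = max(EF_Task 4=18, EF_Task 6=19, EF_Task 7=26, EF_Task 8=27) = 27; EF_Task 9 = 27+7 = 34
Expected project duration μ = 34 days. Critical path: Task 2 → Task 5 → Task 8 → Task 9.

Variance along critical path = 5.444 + 5.444 + 1.778 + 2.778 = 15.444; σ = 3.930 days.
D = μ + z·σ = 34 + 1.282·3.930 = 39.0 days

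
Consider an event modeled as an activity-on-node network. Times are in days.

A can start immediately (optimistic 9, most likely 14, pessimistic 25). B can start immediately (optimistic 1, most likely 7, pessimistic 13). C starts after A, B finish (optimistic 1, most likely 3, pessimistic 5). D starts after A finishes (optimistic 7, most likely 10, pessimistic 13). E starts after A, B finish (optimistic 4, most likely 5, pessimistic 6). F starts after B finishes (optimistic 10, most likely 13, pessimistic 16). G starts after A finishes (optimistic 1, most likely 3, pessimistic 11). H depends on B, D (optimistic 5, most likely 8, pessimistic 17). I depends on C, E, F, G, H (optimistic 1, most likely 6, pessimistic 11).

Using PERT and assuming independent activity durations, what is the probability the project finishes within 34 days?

0.060

te_A = (9 + 4·14 + 25)/6 = 90/6 = 15; σ²_A = ((25−9)/6)² = 7.111
te_B = (1 + 4·7 + 13)/6 = 42/6 = 7; σ²_B = ((13−1)/6)² = 4.000
te_C = (1 + 4·3 + 5)/6 = 18/6 = 3; σ²_C = ((5−1)/6)² = 0.444
te_D = (7 + 4·10 + 13)/6 = 60/6 = 10; σ²_D = ((13−7)/6)² = 1.000
te_E = (4 + 4·5 + 6)/6 = 30/6 = 5; σ²_E = ((6−4)/6)² = 0.111
te_F = (10 + 4·13 + 16)/6 = 78/6 = 13; σ²_F = ((16−10)/6)² = 1.000
te_G = (1 + 4·3 + 11)/6 = 24/6 = 4; σ²_G = ((11−1)/6)² = 2.778
te_H = (5 + 4·8 + 17)/6 = 54/6 = 9; σ²_H = ((17−5)/6)² = 4.000
te_I = (1 + 4·6 + 11)/6 = 36/6 = 6; σ²_I = ((11−1)/6)² = 2.778

Forward pass:
ES_A = 0; EF_A = 15
ES_B = 0; EF_B = 7
ES_C = max(EF_A=15, EF_B=7) = 15; EF_C = 15+3 = 18
ES_D = 15; EF_D = 15+10 = 25
ES_E = max(EF_A=15, EF_B=7) = 15; EF_E = 15+5 = 20
ES_F = 7; EF_F = 7+13 = 20
ES_G = 15; EF_G = 15+4 = 19
ES_H = max(EF_B=7, EF_D=25) = 25; EF_H = 25+9 = 34
ES_I = max(EF_C=18, EF_E=20, EF_F=20, EF_G=19, EF_H=34) = 34; EF_I = 34+6 = 40
Expected project duration μ = 40 days. Critical path: A → D → H → I.

Variance along critical path = 7.111 + 1.000 + 4.000 + 2.778 = 14.889; σ = √14.889 = 3.859 days.
Z = (34 − 40) / 3.859 = -1.555
P(T ≤ 34) = Φ(-1.555) ≈ 0.060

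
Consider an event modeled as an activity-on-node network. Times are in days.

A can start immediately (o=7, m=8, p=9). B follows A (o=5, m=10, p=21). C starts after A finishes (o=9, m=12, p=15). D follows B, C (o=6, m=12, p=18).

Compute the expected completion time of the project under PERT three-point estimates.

32 days

te_A = (7 + 4·8 + 9)/6 = 48/6 = 8
te_B = (5 + 4·10 + 21)/6 = 66/6 = 11
te_C = (9 + 4·12 + 15)/6 = 72/6 = 12
te_D = (6 + 4·12 + 18)/6 = 72/6 = 12

Forward pass:
ES_A = 0; EF_A = 8
ES_B = 8; EF_B = 8+11 = 19
ES_C = 8; EF_C = 8+12 = 20
ES_D = max(EF_B=19, EF_C=20) = 20; EF_D = 20+12 = 32
Expected project duration μ = 32 days. Critical path: A → C → D.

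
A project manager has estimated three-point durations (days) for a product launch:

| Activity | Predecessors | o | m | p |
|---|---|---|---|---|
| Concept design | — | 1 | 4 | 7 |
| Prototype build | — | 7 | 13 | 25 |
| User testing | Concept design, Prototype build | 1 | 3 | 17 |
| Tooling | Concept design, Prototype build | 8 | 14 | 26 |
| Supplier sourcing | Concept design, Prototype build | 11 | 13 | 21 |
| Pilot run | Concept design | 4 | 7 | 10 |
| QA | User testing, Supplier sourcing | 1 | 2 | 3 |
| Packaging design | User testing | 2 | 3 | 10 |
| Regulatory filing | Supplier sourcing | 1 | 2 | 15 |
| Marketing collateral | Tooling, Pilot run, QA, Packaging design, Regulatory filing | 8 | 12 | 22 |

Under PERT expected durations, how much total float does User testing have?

te_Concept design = (1 + 4·4 + 7)/6 = 24/6 = 4
te_Prototype build = (7 + 4·13 + 25)/6 = 84/6 = 14
te_User testing = (1 + 4·3 + 17)/6 = 30/6 = 5
te_Tooling = (8 + 4·14 + 26)/6 = 90/6 = 15
te_Supplier sourcing = (11 + 4·13 + 21)/6 = 84/6 = 14
te_Pilot run = (4 + 4·7 + 10)/6 = 42/6 = 7
te_QA = (1 + 4·2 + 3)/6 = 12/6 = 2
te_Packaging design = (2 + 4·3 + 10)/6 = 24/6 = 4
te_Regulatory filing = (1 + 4·2 + 15)/6 = 24/6 = 4
te_Marketing collateral = (8 + 4·12 + 22)/6 = 78/6 = 13

Forward pass:
ES_Concept design = 0; EF_Concept design = 4
ES_Prototype build = 0; EF_Prototype build = 14
ES_User testing = max(EF_Concept design=4, EF_Prototype build=14) = 14; EF_User testing = 14+5 = 19
ES_Tooling = max(EF_Concept design=4, EF_Prototype build=14) = 14; EF_Tooling = 14+15 = 29
ES_Supplier sourcing = max(EF_Concept design=4, EF_Prototype build=14) = 14; EF_Supplier sourcing = 14+14 = 28
ES_Pilot run = 4; EF_Pilot run = 4+7 = 11
ES_QA = max(EF_User testing=19, EF_Supplier sourcing=28) = 28; EF_QA = 28+2 = 30
ES_Packaging design = 19; EF_Packaging design = 19+4 = 23
ES_Regulatory filing = 28; EF_Regulatory filing = 28+4 = 32
ES_Marketing collateral = max(EF_Tooling=29, EF_Pilot run=11, EF_QA=30, EF_Packaging design=23, EF_Regulatory filing=32) = 32; EF_Marketing collateral = 32+13 = 45
Expected project duration μ = 45 days. Critical path: Prototype build → Supplier sourcing → Regulatory filing → Marketing collateral.

Backward pass:
LF_Marketing collateral = 45; LS_Marketing collateral = 45−13 = 32
LF_Regulatory filing = LS_Marketing collateral = 32; LS_Regulatory filing = 32−4 = 28
LF_Packaging design = LS_Marketing collateral = 32; LS_Packaging design = 32−4 = 28
LF_QA = LS_Marketing collateral = 32; LS_QA = 32−2 = 30
LF_Pilot run = LS_Marketing collateral = 32; LS_Pilot run = 32−7 = 25
LF_Supplier sourcing = min(LS_QA=30, LS_Regulatory filing=28) = 28; LS_Supplier sourcing = 28−14 = 14
LF_Tooling = LS_Marketing collateral = 32; LS_Tooling = 32−15 = 17
LF_User testing = min(LS_QA=30, LS_Packaging design=28) = 28; LS_User testing = 28−5 = 23
LF_Prototype build = min(LS_User testing=23, LS_Tooling=17, LS_Supplier sourcing=14) = 14; LS_Prototype build = 14−14 = 0
LF_Concept design = min(LS_User testing=23, LS_Tooling=17, LS_Supplier sourcing=14, LS_Pilot run=25) = 14; LS_Concept design = 14−4 = 10
Slack_User testing = LS_User testing − ES_User testing = 23 − 14 = 9

9 days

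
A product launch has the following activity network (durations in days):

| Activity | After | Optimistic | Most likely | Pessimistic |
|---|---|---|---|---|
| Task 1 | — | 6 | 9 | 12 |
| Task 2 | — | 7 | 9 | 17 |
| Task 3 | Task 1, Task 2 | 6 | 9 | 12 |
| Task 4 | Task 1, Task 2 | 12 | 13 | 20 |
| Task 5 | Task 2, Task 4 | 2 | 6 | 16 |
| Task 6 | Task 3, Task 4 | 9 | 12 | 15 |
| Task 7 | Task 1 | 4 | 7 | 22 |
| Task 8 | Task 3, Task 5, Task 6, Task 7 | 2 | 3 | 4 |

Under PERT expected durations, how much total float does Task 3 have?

5 days

te_Task 1 = (6 + 4·9 + 12)/6 = 54/6 = 9
te_Task 2 = (7 + 4·9 + 17)/6 = 60/6 = 10
te_Task 3 = (6 + 4·9 + 12)/6 = 54/6 = 9
te_Task 4 = (12 + 4·13 + 20)/6 = 84/6 = 14
te_Task 5 = (2 + 4·6 + 16)/6 = 42/6 = 7
te_Task 6 = (9 + 4·12 + 15)/6 = 72/6 = 12
te_Task 7 = (4 + 4·7 + 22)/6 = 54/6 = 9
te_Task 8 = (2 + 4·3 + 4)/6 = 18/6 = 3

Forward pass:
ES_Task 1 = 0; EF_Task 1 = 9
ES_Task 2 = 0; EF_Task 2 = 10
ES_Task 3 = max(EF_Task 1=9, EF_Task 2=10) = 10; EF_Task 3 = 10+9 = 19
ES_Task 4 = max(EF_Task 1=9, EF_Task 2=10) = 10; EF_Task 4 = 10+14 = 24
ES_Task 5 = max(EF_Task 2=10, EF_Task 4=24) = 24; EF_Task 5 = 24+7 = 31
ES_Task 6 = max(EF_Task 3=19, EF_Task 4=24) = 24; EF_Task 6 = 24+12 = 36
ES_Task 7 = 9; EF_Task 7 = 9+9 = 18
ES_Task 8 = max(EF_Task 3=19, EF_Task 5=31, EF_Task 6=36, EF_Task 7=18) = 36; EF_Task 8 = 36+3 = 39
Expected project duration μ = 39 days. Critical path: Task 2 → Task 4 → Task 6 → Task 8.

Backward pass:
LF_Task 8 = 39; LS_Task 8 = 39−3 = 36
LF_Task 7 = LS_Task 8 = 36; LS_Task 7 = 36−9 = 27
LF_Task 6 = LS_Task 8 = 36; LS_Task 6 = 36−12 = 24
LF_Task 5 = LS_Task 8 = 36; LS_Task 5 = 36−7 = 29
LF_Task 4 = min(LS_Task 5=29, LS_Task 6=24) = 24; LS_Task 4 = 24−14 = 10
LF_Task 3 = min(LS_Task 6=24, LS_Task 8=36) = 24; LS_Task 3 = 24−9 = 15
LF_Task 2 = min(LS_Task 3=15, LS_Task 4=10, LS_Task 5=29) = 10; LS_Task 2 = 10−10 = 0
LF_Task 1 = min(LS_Task 3=15, LS_Task 4=10, LS_Task 7=27) = 10; LS_Task 1 = 10−9 = 1
Slack_Task 3 = LS_Task 3 − ES_Task 3 = 15 − 10 = 5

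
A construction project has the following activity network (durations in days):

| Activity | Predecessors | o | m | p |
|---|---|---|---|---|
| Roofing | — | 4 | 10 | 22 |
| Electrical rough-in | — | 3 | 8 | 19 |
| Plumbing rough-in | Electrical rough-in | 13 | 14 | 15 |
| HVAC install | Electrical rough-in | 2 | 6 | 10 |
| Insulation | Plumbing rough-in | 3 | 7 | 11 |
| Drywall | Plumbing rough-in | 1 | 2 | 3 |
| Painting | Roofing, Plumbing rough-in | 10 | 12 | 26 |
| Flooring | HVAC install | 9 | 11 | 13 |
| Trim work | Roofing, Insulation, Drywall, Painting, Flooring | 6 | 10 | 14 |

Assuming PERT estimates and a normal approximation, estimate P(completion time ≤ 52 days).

0.894

te_Roofing = (4 + 4·10 + 22)/6 = 66/6 = 11; σ²_Roofing = ((22−4)/6)² = 9.000
te_Electrical rough-in = (3 + 4·8 + 19)/6 = 54/6 = 9; σ²_Electrical rough-in = ((19−3)/6)² = 7.111
te_Plumbing rough-in = (13 + 4·14 + 15)/6 = 84/6 = 14; σ²_Plumbing rough-in = ((15−13)/6)² = 0.111
te_HVAC install = (2 + 4·6 + 10)/6 = 36/6 = 6; σ²_HVAC install = ((10−2)/6)² = 1.778
te_Insulation = (3 + 4·7 + 11)/6 = 42/6 = 7; σ²_Insulation = ((11−3)/6)² = 1.778
te_Drywall = (1 + 4·2 + 3)/6 = 12/6 = 2; σ²_Drywall = ((3−1)/6)² = 0.111
te_Painting = (10 + 4·12 + 26)/6 = 84/6 = 14; σ²_Painting = ((26−10)/6)² = 7.111
te_Flooring = (9 + 4·11 + 13)/6 = 66/6 = 11; σ²_Flooring = ((13−9)/6)² = 0.444
te_Trim work = (6 + 4·10 + 14)/6 = 60/6 = 10; σ²_Trim work = ((14−6)/6)² = 1.778

Forward pass:
ES_Roofing = 0; EF_Roofing = 11
ES_Electrical rough-in = 0; EF_Electrical rough-in = 9
ES_Plumbing rough-in = 9; EF_Plumbing rough-in = 9+14 = 23
ES_HVAC install = 9; EF_HVAC install = 9+6 = 15
ES_Insulation = 23; EF_Insulation = 23+7 = 30
ES_Drywall = 23; EF_Drywall = 23+2 = 25
ES_Painting = max(EF_Roofing=11, EF_Plumbing rough-in=23) = 23; EF_Painting = 23+14 = 37
ES_Flooring = 15; EF_Flooring = 15+11 = 26
ES_Trim work = max(EF_Roofing=11, EF_Insulation=30, EF_Drywall=25, EF_Painting=37, EF_Flooring=26) = 37; EF_Trim work = 37+10 = 47
Expected project duration μ = 47 days. Critical path: Electrical rough-in → Plumbing rough-in → Painting → Trim work.

Variance along critical path = 7.111 + 0.111 + 7.111 + 1.778 = 16.111; σ = √16.111 = 4.014 days.
Z = (52 − 47) / 4.014 = 1.246
P(T ≤ 52) = Φ(1.246) ≈ 0.894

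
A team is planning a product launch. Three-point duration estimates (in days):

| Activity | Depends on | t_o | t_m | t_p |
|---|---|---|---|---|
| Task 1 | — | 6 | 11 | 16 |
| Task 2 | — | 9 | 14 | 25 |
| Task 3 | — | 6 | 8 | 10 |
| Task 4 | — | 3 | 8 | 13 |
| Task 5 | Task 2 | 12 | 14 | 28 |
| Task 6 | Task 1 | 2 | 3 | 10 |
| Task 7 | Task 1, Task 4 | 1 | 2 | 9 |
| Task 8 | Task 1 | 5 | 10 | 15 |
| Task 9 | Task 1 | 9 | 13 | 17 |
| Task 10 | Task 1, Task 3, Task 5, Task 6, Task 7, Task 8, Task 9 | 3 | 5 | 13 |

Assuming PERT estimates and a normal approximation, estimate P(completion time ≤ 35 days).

0.314

te_Task 1 = (6 + 4·11 + 16)/6 = 66/6 = 11; σ²_Task 1 = ((16−6)/6)² = 2.778
te_Task 2 = (9 + 4·14 + 25)/6 = 90/6 = 15; σ²_Task 2 = ((25−9)/6)² = 7.111
te_Task 3 = (6 + 4·8 + 10)/6 = 48/6 = 8; σ²_Task 3 = ((10−6)/6)² = 0.444
te_Task 4 = (3 + 4·8 + 13)/6 = 48/6 = 8; σ²_Task 4 = ((13−3)/6)² = 2.778
te_Task 5 = (12 + 4·14 + 28)/6 = 96/6 = 16; σ²_Task 5 = ((28−12)/6)² = 7.111
te_Task 6 = (2 + 4·3 + 10)/6 = 24/6 = 4; σ²_Task 6 = ((10−2)/6)² = 1.778
te_Task 7 = (1 + 4·2 + 9)/6 = 18/6 = 3; σ²_Task 7 = ((9−1)/6)² = 1.778
te_Task 8 = (5 + 4·10 + 15)/6 = 60/6 = 10; σ²_Task 8 = ((15−5)/6)² = 2.778
te_Task 9 = (9 + 4·13 + 17)/6 = 78/6 = 13; σ²_Task 9 = ((17−9)/6)² = 1.778
te_Task 10 = (3 + 4·5 + 13)/6 = 36/6 = 6; σ²_Task 10 = ((13−3)/6)² = 2.778

Forward pass:
ES_Task 1 = 0; EF_Task 1 = 11
ES_Task 2 = 0; EF_Task 2 = 15
ES_Task 3 = 0; EF_Task 3 = 8
ES_Task 4 = 0; EF_Task 4 = 8
ES_Task 5 = 15; EF_Task 5 = 15+16 = 31
ES_Task 6 = 11; EF_Task 6 = 11+4 = 15
ES_Task 7 = max(EF_Task 1=11, EF_Task 4=8) = 11; EF_Task 7 = 11+3 = 14
ES_Task 8 = 11; EF_Task 8 = 11+10 = 21
ES_Task 9 = 11; EF_Task 9 = 11+13 = 24
ES_Task 10 = max(EF_Task 1=11, EF_Task 3=8, EF_Task 5=31, EF_Task 6=15, EF_Task 7=14, EF_Task 8=21, EF_Task 9=24) = 31; EF_Task 10 = 31+6 = 37
Expected project duration μ = 37 days. Critical path: Task 2 → Task 5 → Task 10.

Variance along critical path = 7.111 + 7.111 + 2.778 = 17.000; σ = √17.000 = 4.123 days.
Z = (35 − 37) / 4.123 = -0.485
P(T ≤ 35) = Φ(-0.485) ≈ 0.314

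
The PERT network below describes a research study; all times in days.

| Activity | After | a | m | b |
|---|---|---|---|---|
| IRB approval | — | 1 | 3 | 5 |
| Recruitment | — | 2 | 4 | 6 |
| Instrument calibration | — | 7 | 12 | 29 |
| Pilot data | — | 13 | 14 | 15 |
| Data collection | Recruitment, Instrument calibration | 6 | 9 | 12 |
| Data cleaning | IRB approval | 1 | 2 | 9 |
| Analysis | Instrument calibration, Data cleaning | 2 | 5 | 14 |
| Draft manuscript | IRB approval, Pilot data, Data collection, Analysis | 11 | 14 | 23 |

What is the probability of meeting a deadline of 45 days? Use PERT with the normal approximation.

te_IRB approval = (1 + 4·3 + 5)/6 = 18/6 = 3; σ²_IRB approval = ((5−1)/6)² = 0.444
te_Recruitment = (2 + 4·4 + 6)/6 = 24/6 = 4; σ²_Recruitment = ((6−2)/6)² = 0.444
te_Instrument calibration = (7 + 4·12 + 29)/6 = 84/6 = 14; σ²_Instrument calibration = ((29−7)/6)² = 13.444
te_Pilot data = (13 + 4·14 + 15)/6 = 84/6 = 14; σ²_Pilot data = ((15−13)/6)² = 0.111
te_Data collection = (6 + 4·9 + 12)/6 = 54/6 = 9; σ²_Data collection = ((12−6)/6)² = 1.000
te_Data cleaning = (1 + 4·2 + 9)/6 = 18/6 = 3; σ²_Data cleaning = ((9−1)/6)² = 1.778
te_Analysis = (2 + 4·5 + 14)/6 = 36/6 = 6; σ²_Analysis = ((14−2)/6)² = 4.000
te_Draft manuscript = (11 + 4·14 + 23)/6 = 90/6 = 15; σ²_Draft manuscript = ((23−11)/6)² = 4.000

Forward pass:
ES_IRB approval = 0; EF_IRB approval = 3
ES_Recruitment = 0; EF_Recruitment = 4
ES_Instrument calibration = 0; EF_Instrument calibration = 14
ES_Pilot data = 0; EF_Pilot data = 14
ES_Data collection = max(EF_Recruitment=4, EF_Instrument calibration=14) = 14; EF_Data collection = 14+9 = 23
ES_Data cleaning = 3; EF_Data cleaning = 3+3 = 6
ES_Analysis = max(EF_Instrument calibration=14, EF_Data cleaning=6) = 14; EF_Analysis = 14+6 = 20
ES_Draft manuscript = max(EF_IRB approval=3, EF_Pilot data=14, EF_Data collection=23, EF_Analysis=20) = 23; EF_Draft manuscript = 23+15 = 38
Expected project duration μ = 38 days. Critical path: Instrument calibration → Data collection → Draft manuscript.

Variance along critical path = 13.444 + 1.000 + 4.000 = 18.444; σ = √18.444 = 4.295 days.
Z = (45 − 38) / 4.295 = 1.630
P(T ≤ 45) = Φ(1.630) ≈ 0.948

0.948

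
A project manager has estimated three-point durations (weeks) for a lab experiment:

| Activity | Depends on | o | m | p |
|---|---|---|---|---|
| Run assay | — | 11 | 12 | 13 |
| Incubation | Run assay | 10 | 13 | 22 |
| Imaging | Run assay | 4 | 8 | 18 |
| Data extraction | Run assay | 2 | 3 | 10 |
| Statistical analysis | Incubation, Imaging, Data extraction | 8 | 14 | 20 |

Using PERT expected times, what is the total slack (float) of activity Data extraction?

te_Run assay = (11 + 4·12 + 13)/6 = 72/6 = 12
te_Incubation = (10 + 4·13 + 22)/6 = 84/6 = 14
te_Imaging = (4 + 4·8 + 18)/6 = 54/6 = 9
te_Data extraction = (2 + 4·3 + 10)/6 = 24/6 = 4
te_Statistical analysis = (8 + 4·14 + 20)/6 = 84/6 = 14

Forward pass:
ES_Run assay = 0; EF_Run assay = 12
ES_Incubation = 12; EF_Incubation = 12+14 = 26
ES_Imaging = 12; EF_Imaging = 12+9 = 21
ES_Data extraction = 12; EF_Data extraction = 12+4 = 16
ES_Statistical analysis = max(EF_Incubation=26, EF_Imaging=21, EF_Data extraction=16) = 26; EF_Statistical analysis = 26+14 = 40
Expected project duration μ = 40 weeks. Critical path: Run assay → Incubation → Statistical analysis.

Backward pass:
LF_Statistical analysis = 40; LS_Statistical analysis = 40−14 = 26
LF_Data extraction = LS_Statistical analysis = 26; LS_Data extraction = 26−4 = 22
LF_Imaging = LS_Statistical analysis = 26; LS_Imaging = 26−9 = 17
LF_Incubation = LS_Statistical analysis = 26; LS_Incubation = 26−14 = 12
LF_Run assay = min(LS_Incubation=12, LS_Imaging=17, LS_Data extraction=22) = 12; LS_Run assay = 12−12 = 0
Slack_Data extraction = LS_Data extraction − ES_Data extraction = 22 − 12 = 10

10 weeks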